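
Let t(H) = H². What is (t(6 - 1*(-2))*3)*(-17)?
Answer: -3264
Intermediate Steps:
(t(6 - 1*(-2))*3)*(-17) = ((6 - 1*(-2))²*3)*(-17) = ((6 + 2)²*3)*(-17) = (8²*3)*(-17) = (64*3)*(-17) = 192*(-17) = -3264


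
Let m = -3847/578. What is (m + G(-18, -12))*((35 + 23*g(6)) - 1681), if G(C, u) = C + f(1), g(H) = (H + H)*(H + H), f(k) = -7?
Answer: -896553/17 ≈ -52738.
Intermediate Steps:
m = -3847/578 (m = -3847*1/578 = -3847/578 ≈ -6.6557)
g(H) = 4*H**2 (g(H) = (2*H)*(2*H) = 4*H**2)
G(C, u) = -7 + C (G(C, u) = C - 7 = -7 + C)
(m + G(-18, -12))*((35 + 23*g(6)) - 1681) = (-3847/578 + (-7 - 18))*((35 + 23*(4*6**2)) - 1681) = (-3847/578 - 25)*((35 + 23*(4*36)) - 1681) = -18297*((35 + 23*144) - 1681)/578 = -18297*((35 + 3312) - 1681)/578 = -18297*(3347 - 1681)/578 = -18297/578*1666 = -896553/17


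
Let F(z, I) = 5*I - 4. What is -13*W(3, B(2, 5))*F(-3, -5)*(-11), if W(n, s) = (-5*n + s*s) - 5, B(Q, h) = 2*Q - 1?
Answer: 45617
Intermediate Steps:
F(z, I) = -4 + 5*I
B(Q, h) = -1 + 2*Q
W(n, s) = -5 + s² - 5*n (W(n, s) = (-5*n + s²) - 5 = (s² - 5*n) - 5 = -5 + s² - 5*n)
-13*W(3, B(2, 5))*F(-3, -5)*(-11) = -13*(-5 + (-1 + 2*2)² - 5*3)*(-4 + 5*(-5))*(-11) = -13*(-5 + (-1 + 4)² - 15)*(-4 - 25)*(-11) = -13*(-5 + 3² - 15)*(-29)*(-11) = -13*(-5 + 9 - 15)*(-29)*(-11) = -(-143)*(-29)*(-11) = -13*319*(-11) = -4147*(-11) = 45617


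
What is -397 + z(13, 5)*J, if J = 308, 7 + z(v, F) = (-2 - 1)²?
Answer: 219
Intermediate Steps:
z(v, F) = 2 (z(v, F) = -7 + (-2 - 1)² = -7 + (-3)² = -7 + 9 = 2)
-397 + z(13, 5)*J = -397 + 2*308 = -397 + 616 = 219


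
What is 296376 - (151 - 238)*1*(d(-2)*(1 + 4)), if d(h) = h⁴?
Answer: 303336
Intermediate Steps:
296376 - (151 - 238)*1*(d(-2)*(1 + 4)) = 296376 - (151 - 238)*1*((-2)⁴*(1 + 4)) = 296376 - (-87)*1*(16*5) = 296376 - (-87)*1*80 = 296376 - (-87)*80 = 296376 - 1*(-6960) = 296376 + 6960 = 303336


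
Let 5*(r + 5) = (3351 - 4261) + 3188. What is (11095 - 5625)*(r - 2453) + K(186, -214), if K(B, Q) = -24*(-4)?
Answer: -10953032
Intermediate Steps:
K(B, Q) = 96
r = 2253/5 (r = -5 + ((3351 - 4261) + 3188)/5 = -5 + (-910 + 3188)/5 = -5 + (⅕)*2278 = -5 + 2278/5 = 2253/5 ≈ 450.60)
(11095 - 5625)*(r - 2453) + K(186, -214) = (11095 - 5625)*(2253/5 - 2453) + 96 = 5470*(-10012/5) + 96 = -10953128 + 96 = -10953032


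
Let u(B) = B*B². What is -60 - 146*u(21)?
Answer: -1352166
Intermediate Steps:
u(B) = B³
-60 - 146*u(21) = -60 - 146*21³ = -60 - 146*9261 = -60 - 1352106 = -1352166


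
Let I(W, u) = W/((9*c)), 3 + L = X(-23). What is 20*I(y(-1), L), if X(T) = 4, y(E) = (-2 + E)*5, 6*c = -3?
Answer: 200/3 ≈ 66.667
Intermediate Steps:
c = -1/2 (c = (1/6)*(-3) = -1/2 ≈ -0.50000)
y(E) = -10 + 5*E
L = 1 (L = -3 + 4 = 1)
I(W, u) = -2*W/9 (I(W, u) = W/((9*(-1/2))) = W/(-9/2) = W*(-2/9) = -2*W/9)
20*I(y(-1), L) = 20*(-2*(-10 + 5*(-1))/9) = 20*(-2*(-10 - 5)/9) = 20*(-2/9*(-15)) = 20*(10/3) = 200/3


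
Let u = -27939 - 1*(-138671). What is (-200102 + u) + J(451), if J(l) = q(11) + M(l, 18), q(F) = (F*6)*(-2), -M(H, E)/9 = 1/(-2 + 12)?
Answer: -895029/10 ≈ -89503.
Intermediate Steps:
M(H, E) = -9/10 (M(H, E) = -9/(-2 + 12) = -9/10)
q(F) = -12*F (q(F) = (6*F)*(-2) = -12*F)
u = 110732 (u = -27939 + 138671 = 110732)
J(l) = -1329/10 (J(l) = -12*11 - 9/10 = -132 - 9/10 = -1329/10)
(-200102 + u) + J(451) = (-200102 + 110732) - 1329/10 = -89370 - 1329/10 = -895029/10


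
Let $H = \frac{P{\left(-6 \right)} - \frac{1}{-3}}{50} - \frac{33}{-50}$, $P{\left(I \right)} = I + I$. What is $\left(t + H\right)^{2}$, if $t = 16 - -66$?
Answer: $\frac{38217124}{5625} \approx 6794.2$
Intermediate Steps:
$P{\left(I \right)} = 2 I$
$t = 82$ ($t = 16 + 66 = 82$)
$H = \frac{32}{75}$ ($H = \frac{2 \left(-6\right) - \frac{1}{-3}}{50} - \frac{33}{-50} = \left(-12 - - \frac{1}{3}\right) \frac{1}{50} - - \frac{33}{50} = \left(-12 + \frac{1}{3}\right) \frac{1}{50} + \frac{33}{50} = \left(- \frac{35}{3}\right) \frac{1}{50} + \frac{33}{50} = - \frac{7}{30} + \frac{33}{50} = \frac{32}{75} \approx 0.42667$)
$\left(t + H\right)^{2} = \left(82 + \frac{32}{75}\right)^{2} = \left(\frac{6182}{75}\right)^{2} = \frac{38217124}{5625}$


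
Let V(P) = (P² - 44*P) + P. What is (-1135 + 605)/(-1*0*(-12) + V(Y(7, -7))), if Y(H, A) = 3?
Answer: 53/12 ≈ 4.4167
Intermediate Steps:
V(P) = P² - 43*P
(-1135 + 605)/(-1*0*(-12) + V(Y(7, -7))) = (-1135 + 605)/(-1*0*(-12) + 3*(-43 + 3)) = -530/(0*(-12) + 3*(-40)) = -530/(0 - 120) = -530/(-120) = -530*(-1/120) = 53/12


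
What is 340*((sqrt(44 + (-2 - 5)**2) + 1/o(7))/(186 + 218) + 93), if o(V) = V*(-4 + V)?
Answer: 67066105/2121 + 85*sqrt(93)/101 ≈ 31628.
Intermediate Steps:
340*((sqrt(44 + (-2 - 5)**2) + 1/o(7))/(186 + 218) + 93) = 340*((sqrt(44 + (-2 - 5)**2) + 1/(7*(-4 + 7)))/(186 + 218) + 93) = 340*((sqrt(44 + (-7)**2) + 1/(7*3))/404 + 93) = 340*((sqrt(44 + 49) + 1/21)*(1/404) + 93) = 340*((sqrt(93) + 1/21)*(1/404) + 93) = 340*((1/21 + sqrt(93))*(1/404) + 93) = 340*((1/8484 + sqrt(93)/404) + 93) = 340*(789013/8484 + sqrt(93)/404) = 67066105/2121 + 85*sqrt(93)/101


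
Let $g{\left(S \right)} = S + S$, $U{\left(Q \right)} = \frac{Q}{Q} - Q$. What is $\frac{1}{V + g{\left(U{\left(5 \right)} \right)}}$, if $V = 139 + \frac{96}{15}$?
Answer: $\frac{5}{687} \approx 0.007278$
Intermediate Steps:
$U{\left(Q \right)} = 1 - Q$
$g{\left(S \right)} = 2 S$
$V = \frac{727}{5}$ ($V = 139 + 96 \cdot \frac{1}{15} = 139 + \frac{32}{5} = \frac{727}{5} \approx 145.4$)
$\frac{1}{V + g{\left(U{\left(5 \right)} \right)}} = \frac{1}{\frac{727}{5} + 2 \left(1 - 5\right)} = \frac{1}{\frac{727}{5} + 2 \left(-4\right)} = \frac{1}{\frac{727}{5} - 8} = \frac{1}{\frac{687}{5}} = \frac{5}{687}$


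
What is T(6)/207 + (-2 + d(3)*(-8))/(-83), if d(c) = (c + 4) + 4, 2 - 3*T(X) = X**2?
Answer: 53068/51543 ≈ 1.0296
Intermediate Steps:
T(X) = 2/3 - X**2/3
d(c) = 8 + c (d(c) = (4 + c) + 4 = 8 + c)
T(6)/207 + (-2 + d(3)*(-8))/(-83) = (2/3 - 1/3*6**2)/207 + (-2 + (8 + 3)*(-8))/(-83) = (2/3 - 1/3*36)*(1/207) + (-2 + 11*(-8))*(-1/83) = (2/3 - 12)*(1/207) + (-2 - 88)*(-1/83) = -34/3*1/207 - 90*(-1/83) = -34/621 + 90/83 = 53068/51543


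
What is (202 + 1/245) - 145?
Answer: 13966/245 ≈ 57.004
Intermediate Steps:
(202 + 1/245) - 145 = 49491/245 - 145 = 13966/245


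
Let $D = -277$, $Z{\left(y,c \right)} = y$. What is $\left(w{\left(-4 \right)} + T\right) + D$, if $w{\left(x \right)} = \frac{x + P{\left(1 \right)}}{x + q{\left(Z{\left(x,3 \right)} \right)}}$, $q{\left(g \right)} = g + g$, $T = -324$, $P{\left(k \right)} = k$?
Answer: $- \frac{2403}{4} \approx -600.75$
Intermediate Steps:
$q{\left(g \right)} = 2 g$
$w{\left(x \right)} = \frac{1 + x}{3 x}$ ($w{\left(x \right)} = \frac{x + 1}{x + 2 x} = \frac{1 + x}{3 x}$)
$\left(w{\left(-4 \right)} + T\right) + D = \left(\frac{1 - 4}{3 \left(-4\right)} - 324\right) - 277 = \left(\frac{1}{3} \left(- \frac{1}{4}\right) \left(-3\right) - 324\right) - 277 = \left(\frac{1}{4} - 324\right) - 277 = - \frac{1295}{4} - 277 = - \frac{2403}{4}$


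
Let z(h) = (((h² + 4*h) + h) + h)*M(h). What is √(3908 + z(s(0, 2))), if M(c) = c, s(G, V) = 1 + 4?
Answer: √4183 ≈ 64.676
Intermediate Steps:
s(G, V) = 5
z(h) = h*(h² + 6*h) (z(h) = (((h² + 4*h) + h) + h)*h = ((h² + 5*h) + h)*h = (h² + 6*h)*h = h*(h² + 6*h))
√(3908 + z(s(0, 2))) = √(3908 + 5²*(6 + 5)) = √(3908 + 25*11) = √(3908 + 275) = √4183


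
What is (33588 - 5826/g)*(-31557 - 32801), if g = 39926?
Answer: -43152961314498/19963 ≈ -2.1616e+9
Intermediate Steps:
(33588 - 5826/g)*(-31557 - 32801) = (33588 - 5826/39926)*(-31557 - 32801) = (33588 - 5826*1/39926)*(-64358) = (33588 - 2913/19963)*(-64358) = (670514331/19963)*(-64358) = -43152961314498/19963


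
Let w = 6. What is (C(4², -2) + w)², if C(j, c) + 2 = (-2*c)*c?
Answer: 16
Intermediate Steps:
C(j, c) = -2 - 2*c² (C(j, c) = -2 + (-2*c)*c = -2 - 2*c²)
(C(4², -2) + w)² = ((-2 - 2*(-2)²) + 6)² = ((-2 - 2*4) + 6)² = ((-2 - 8) + 6)² = (-10 + 6)² = (-4)² = 16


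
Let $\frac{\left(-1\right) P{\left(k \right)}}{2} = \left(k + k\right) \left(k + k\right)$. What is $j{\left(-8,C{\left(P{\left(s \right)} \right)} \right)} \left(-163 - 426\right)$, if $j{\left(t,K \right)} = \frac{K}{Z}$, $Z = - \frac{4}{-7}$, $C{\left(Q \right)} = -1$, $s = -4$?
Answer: $\frac{4123}{4} \approx 1030.8$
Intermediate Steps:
$P{\left(k \right)} = - 8 k^{2}$ ($P{\left(k \right)} = - 2 \left(k + k\right) \left(k + k\right) = - 2 \cdot 2 k 2 k = - 2 \cdot 4 k^{2} = - 8 k^{2}$)
$Z = \frac{4}{7}$ ($Z = \left(-4\right) \left(- \frac{1}{7}\right) = \frac{4}{7} \approx 0.57143$)
$j{\left(t,K \right)} = \frac{7 K}{4}$ ($j{\left(t,K \right)} = \frac{K}{\frac{4}{7}} = K \frac{7}{4} = \frac{7 K}{4}$)
$j{\left(-8,C{\left(P{\left(s \right)} \right)} \right)} \left(-163 - 426\right) = \frac{7}{4} \left(-1\right) \left(-163 - 426\right) = - \frac{7 \left(-163 - 426\right)}{4} = \left(- \frac{7}{4}\right) \left(-589\right) = \frac{4123}{4}$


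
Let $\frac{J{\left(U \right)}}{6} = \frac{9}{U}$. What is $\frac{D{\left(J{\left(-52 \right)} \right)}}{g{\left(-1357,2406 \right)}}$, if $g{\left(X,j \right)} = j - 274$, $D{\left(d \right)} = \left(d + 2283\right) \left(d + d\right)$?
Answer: $- \frac{1601937}{720616} \approx -2.223$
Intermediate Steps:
$J{\left(U \right)} = \frac{54}{U}$ ($J{\left(U \right)} = 6 \frac{9}{U} = \frac{54}{U}$)
$D{\left(d \right)} = 2 d \left(2283 + d\right)$ ($D{\left(d \right)} = \left(2283 + d\right) 2 d = 2 d \left(2283 + d\right)$)
$g{\left(X,j \right)} = -274 + j$
$\frac{D{\left(J{\left(-52 \right)} \right)}}{g{\left(-1357,2406 \right)}} = \frac{2 \frac{54}{-52} \left(2283 + \frac{54}{-52}\right)}{-274 + 2406} = \frac{2 \cdot 54 \left(- \frac{1}{52}\right) \left(2283 + 54 \left(- \frac{1}{52}\right)\right)}{2132} = 2 \left(- \frac{27}{26}\right) \left(2283 - \frac{27}{26}\right) \frac{1}{2132} = 2 \left(- \frac{27}{26}\right) \frac{59331}{26} \cdot \frac{1}{2132} = \left(- \frac{1601937}{338}\right) \frac{1}{2132} = - \frac{1601937}{720616}$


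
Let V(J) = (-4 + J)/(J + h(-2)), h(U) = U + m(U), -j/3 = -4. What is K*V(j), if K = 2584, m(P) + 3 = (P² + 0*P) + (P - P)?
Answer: 20672/11 ≈ 1879.3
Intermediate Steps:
m(P) = -3 + P² (m(P) = -3 + ((P² + 0*P) + (P - P)) = -3 + ((P² + 0) + 0) = -3 + (P² + 0) = -3 + P²)
j = 12 (j = -3*(-4) = 12)
h(U) = -3 + U + U² (h(U) = U + (-3 + U²) = -3 + U + U²)
V(J) = (-4 + J)/(-1 + J) (V(J) = (-4 + J)/(J + (-3 - 2 + (-2)²)) = (-4 + J)/(J + (-3 - 2 + 4)) = (-4 + J)/(J - 1) = (-4 + J)/(-1 + J))
K*V(j) = 2584*((-4 + 12)/(-1 + 12)) = 2584*(8/11) = 20672/11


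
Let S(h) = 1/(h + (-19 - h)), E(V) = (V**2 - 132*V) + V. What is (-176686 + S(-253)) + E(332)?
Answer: -2089127/19 ≈ -1.0995e+5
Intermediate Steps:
E(V) = V**2 - 131*V
S(h) = -1/19 (S(h) = 1/(-19) = -1/19)
(-176686 + S(-253)) + E(332) = (-176686 - 1/19) + 332*(-131 + 332) = -3357035/19 + 332*201 = -3357035/19 + 66732 = -2089127/19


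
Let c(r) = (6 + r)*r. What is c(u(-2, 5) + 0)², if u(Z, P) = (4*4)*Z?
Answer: 692224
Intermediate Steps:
u(Z, P) = 16*Z
c(r) = r*(6 + r)
c(u(-2, 5) + 0)² = ((16*(-2) + 0)*(6 + (16*(-2) + 0)))² = ((-32 + 0)*(6 + (-32 + 0)))² = (-32*(6 - 32))² = (-32*(-26))² = 832² = 692224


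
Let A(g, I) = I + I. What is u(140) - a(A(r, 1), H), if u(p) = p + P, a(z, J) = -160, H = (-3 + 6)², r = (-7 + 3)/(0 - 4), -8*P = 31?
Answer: 2369/8 ≈ 296.13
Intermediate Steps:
P = -31/8 (P = -⅛*31 = -31/8 ≈ -3.8750)
r = 1 (r = -4/(-4) = -4*(-¼) = 1)
H = 9 (H = 3² = 9)
A(g, I) = 2*I
u(p) = -31/8 + p (u(p) = p - 31/8 = -31/8 + p)
u(140) - a(A(r, 1), H) = (-31/8 + 140) - 1*(-160) = 1089/8 + 160 = 2369/8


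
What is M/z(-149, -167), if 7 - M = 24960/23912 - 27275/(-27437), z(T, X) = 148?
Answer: 101733984/3034340141 ≈ 0.033528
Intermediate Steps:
M = 406935936/82009193 (M = 7 - (24960/23912 - 27275/(-27437)) = 7 - (24960*(1/23912) - 27275*(-1/27437)) = 7 - (3120/2989 + 27275/27437) = 7 - 1*167128415/82009193 = 7 - 167128415/82009193 = 406935936/82009193 ≈ 4.9621)
M/z(-149, -167) = (406935936/82009193)/148 = (406935936/82009193)*(1/148) = 101733984/3034340141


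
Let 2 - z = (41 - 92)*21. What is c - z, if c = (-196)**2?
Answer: 37343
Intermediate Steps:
c = 38416
z = 1073 (z = 2 - (41 - 92)*21 = 2 - (-51)*21 = 2 - 1*(-1071) = 2 + 1071 = 1073)
c - z = 38416 - 1*1073 = 38416 - 1073 = 37343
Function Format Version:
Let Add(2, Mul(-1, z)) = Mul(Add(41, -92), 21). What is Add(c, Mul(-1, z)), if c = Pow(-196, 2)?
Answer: 37343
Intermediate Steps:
c = 38416
z = 1073 (z = Add(2, Mul(-1, Mul(Add(41, -92), 21))) = Add(2, Mul(-1, Mul(-51, 21))) = Add(2, Mul(-1, -1071)) = Add(2, 1071) = 1073)
Add(c, Mul(-1, z)) = Add(38416, Mul(-1, 1073)) = Add(38416, -1073) = 37343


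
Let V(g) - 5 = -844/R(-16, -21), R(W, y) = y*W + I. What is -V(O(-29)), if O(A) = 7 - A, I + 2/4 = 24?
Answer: -1907/719 ≈ -2.6523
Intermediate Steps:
I = 47/2 (I = -½ + 24 = 47/2 ≈ 23.500)
R(W, y) = 47/2 + W*y (R(W, y) = y*W + 47/2 = W*y + 47/2 = 47/2 + W*y)
V(g) = 1907/719 (V(g) = 5 - 844/(47/2 - 16*(-21)) = 5 - 844/(47/2 + 336) = 5 - 844/719/2 = 5 - 844*2/719 = 5 - 1688/719 = 1907/719)
-V(O(-29)) = -1*1907/719 = -1907/719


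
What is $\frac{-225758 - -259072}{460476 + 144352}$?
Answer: $\frac{16657}{302414} \approx 0.05508$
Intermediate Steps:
$\frac{-225758 - -259072}{460476 + 144352} = \frac{-225758 + 259072}{604828} = 33314 \cdot \frac{1}{604828} = \frac{16657}{302414}$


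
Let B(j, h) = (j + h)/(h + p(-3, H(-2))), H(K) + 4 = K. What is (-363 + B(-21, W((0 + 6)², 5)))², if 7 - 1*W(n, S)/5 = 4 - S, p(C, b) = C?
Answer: 179881744/1369 ≈ 1.3140e+5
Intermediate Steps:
H(K) = -4 + K
W(n, S) = 15 + 5*S (W(n, S) = 35 - 5*(4 - S) = 35 + (-20 + 5*S) = 15 + 5*S)
B(j, h) = (h + j)/(-3 + h) (B(j, h) = (j + h)/(h - 3) = (h + j)/(-3 + h))
(-363 + B(-21, W((0 + 6)², 5)))² = (-363 + ((15 + 5*5) - 21)/(-3 + (15 + 5*5)))² = (-363 + ((15 + 25) - 21)/(-3 + (15 + 25)))² = (-363 + (40 - 21)/(-3 + 40))² = (-363 + 19/37)² = (-13412/37)² = 179881744/1369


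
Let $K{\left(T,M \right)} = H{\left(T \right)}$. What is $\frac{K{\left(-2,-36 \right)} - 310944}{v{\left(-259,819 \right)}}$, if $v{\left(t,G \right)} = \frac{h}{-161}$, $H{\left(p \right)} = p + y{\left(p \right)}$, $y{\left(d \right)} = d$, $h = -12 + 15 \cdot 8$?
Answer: $\frac{12515657}{27} \approx 4.6354 \cdot 10^{5}$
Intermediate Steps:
$h = 108$ ($h = -12 + 120 = 108$)
$H{\left(p \right)} = 2 p$ ($H{\left(p \right)} = p + p = 2 p$)
$K{\left(T,M \right)} = 2 T$
$v{\left(t,G \right)} = - \frac{108}{161}$ ($v{\left(t,G \right)} = \frac{108}{-161} = 108 \left(- \frac{1}{161}\right) = - \frac{108}{161}$)
$\frac{K{\left(-2,-36 \right)} - 310944}{v{\left(-259,819 \right)}} = \frac{2 \left(-2\right) - 310944}{- \frac{108}{161}} = \left(-4 - 310944\right) \left(- \frac{161}{108}\right) = \left(-310948\right) \left(- \frac{161}{108}\right) = \frac{12515657}{27}$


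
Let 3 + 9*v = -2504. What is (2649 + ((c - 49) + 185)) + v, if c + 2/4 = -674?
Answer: 32975/18 ≈ 1831.9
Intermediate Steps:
c = -1349/2 (c = -1/2 - 674 = -1349/2 ≈ -674.50)
v = -2507/9 (v = -1/3 + (1/9)*(-2504) = -1/3 - 2504/9 = -2507/9 ≈ -278.56)
(2649 + ((c - 49) + 185)) + v = (2649 + ((-1349/2 - 49) + 185)) - 2507/9 = (2649 + (-1447/2 + 185)) - 2507/9 = (2649 - 1077/2) - 2507/9 = 4221/2 - 2507/9 = 32975/18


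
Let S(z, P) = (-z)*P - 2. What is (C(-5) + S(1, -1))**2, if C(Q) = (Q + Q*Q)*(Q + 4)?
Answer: 441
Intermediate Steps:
S(z, P) = -2 - P*z (S(z, P) = -P*z - 2 = -2 - P*z)
C(Q) = (4 + Q)*(Q + Q**2) (C(Q) = (Q + Q**2)*(4 + Q) = (4 + Q)*(Q + Q**2))
(C(-5) + S(1, -1))**2 = (-5*(4 + (-5)**2 + 5*(-5)) + (-2 - 1*(-1)*1))**2 = (-5*(4 + 25 - 25) + (-2 + 1))**2 = (-5*4 - 1)**2 = (-20 - 1)**2 = (-21)**2 = 441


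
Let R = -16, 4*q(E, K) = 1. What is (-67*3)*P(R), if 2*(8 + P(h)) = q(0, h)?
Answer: 12663/8 ≈ 1582.9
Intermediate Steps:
q(E, K) = ¼ (q(E, K) = (¼)*1 = ¼)
P(h) = -63/8 (P(h) = -8 + (½)*(¼) = -8 + ⅛ = -63/8)
(-67*3)*P(R) = -67*3*(-63/8) = -201*(-63/8) = 12663/8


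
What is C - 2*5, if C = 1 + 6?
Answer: -3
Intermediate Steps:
C = 7
C - 2*5 = 7 - 2*5 = 7 - 10 = -3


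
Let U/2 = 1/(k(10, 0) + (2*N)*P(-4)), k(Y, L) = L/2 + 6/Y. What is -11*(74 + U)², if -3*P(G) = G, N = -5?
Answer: -2188150976/36481 ≈ -59981.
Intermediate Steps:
P(G) = -G/3
k(Y, L) = L/2 + 6/Y (k(Y, L) = L*(½) + 6/Y = L/2 + 6/Y)
U = -30/191 (U = 2/(((½)*0 + 6/10) + (2*(-5))*(-⅓*(-4))) = 2/((0 + 6*(⅒)) - 10*4/3) = 2/((0 + ⅗) - 40/3) = 2/(⅗ - 40/3) = 2/(-191/15) = 2*(-15/191) = -30/191 ≈ -0.15707)
-11*(74 + U)² = -11*(74 - 30/191)² = -11*(14104/191)² = -11*198922816/36481 = -2188150976/36481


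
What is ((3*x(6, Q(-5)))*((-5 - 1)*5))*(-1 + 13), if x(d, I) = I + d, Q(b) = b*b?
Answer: -33480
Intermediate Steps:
Q(b) = b²
((3*x(6, Q(-5)))*((-5 - 1)*5))*(-1 + 13) = ((3*((-5)² + 6))*((-5 - 1)*5))*(-1 + 13) = ((3*(25 + 6))*(-6*5))*12 = ((3*31)*(-30))*12 = (93*(-30))*12 = -2790*12 = -33480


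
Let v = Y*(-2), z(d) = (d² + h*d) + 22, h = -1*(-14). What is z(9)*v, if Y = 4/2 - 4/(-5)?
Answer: -6412/5 ≈ -1282.4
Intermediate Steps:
h = 14
Y = 14/5 (Y = 4*(½) - 4*(-⅕) = 2 + ⅘ = 14/5 ≈ 2.8000)
z(d) = 22 + d² + 14*d (z(d) = (d² + 14*d) + 22 = 22 + d² + 14*d)
v = -28/5 (v = (14/5)*(-2) = -28/5 ≈ -5.6000)
z(9)*v = (22 + 9² + 14*9)*(-28/5) = (22 + 81 + 126)*(-28/5) = 229*(-28/5) = -6412/5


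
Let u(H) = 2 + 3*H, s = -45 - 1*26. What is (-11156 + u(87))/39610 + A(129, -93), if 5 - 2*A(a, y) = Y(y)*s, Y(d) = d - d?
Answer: 44066/19805 ≈ 2.2250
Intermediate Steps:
Y(d) = 0
s = -71 (s = -45 - 26 = -71)
A(a, y) = 5/2 (A(a, y) = 5/2 - 0*(-71) = 5/2 - 1/2*0 = 5/2 + 0 = 5/2)
(-11156 + u(87))/39610 + A(129, -93) = (-11156 + (2 + 3*87))/39610 + 5/2 = (-11156 + (2 + 261))*(1/39610) + 5/2 = (-11156 + 263)*(1/39610) + 5/2 = -10893*1/39610 + 5/2 = -10893/39610 + 5/2 = 44066/19805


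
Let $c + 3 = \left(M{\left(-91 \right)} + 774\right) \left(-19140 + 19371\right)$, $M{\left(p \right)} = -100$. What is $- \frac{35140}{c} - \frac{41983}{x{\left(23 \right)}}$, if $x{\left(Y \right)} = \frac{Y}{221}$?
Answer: $- \frac{1444539739133}{3580893} \approx -4.034 \cdot 10^{5}$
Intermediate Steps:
$c = 155691$ ($c = -3 + \left(-100 + 774\right) \left(-19140 + 19371\right) = -3 + 674 \cdot 231 = -3 + 155694 = 155691$)
$x{\left(Y \right)} = \frac{Y}{221}$ ($x{\left(Y \right)} = Y \frac{1}{221} = \frac{Y}{221}$)
$- \frac{35140}{c} - \frac{41983}{x{\left(23 \right)}} = - \frac{35140}{155691} - \frac{41983}{\frac{1}{221} \cdot 23} = \left(-35140\right) \frac{1}{155691} - \frac{41983}{\frac{23}{221}} = - \frac{35140}{155691} - \frac{9278243}{23} = - \frac{1444539739133}{3580893}$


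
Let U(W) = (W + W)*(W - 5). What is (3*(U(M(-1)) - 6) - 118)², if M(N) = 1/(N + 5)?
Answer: 1311025/64 ≈ 20485.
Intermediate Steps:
M(N) = 1/(5 + N)
U(W) = 2*W*(-5 + W) (U(W) = (2*W)*(-5 + W) = 2*W*(-5 + W))
(3*(U(M(-1)) - 6) - 118)² = (3*(2*(-5 + 1/(5 - 1))/(5 - 1) - 6) - 118)² = (3*(2*(-5 + 1/4)/4 - 6) - 118)² = (3*(2*(¼)*(-5 + ¼) - 6) - 118)² = (3*(2*(¼)*(-19/4) - 6) - 118)² = (3*(-19/8 - 6) - 118)² = (3*(-67/8) - 118)² = (-201/8 - 118)² = (-1145/8)² = 1311025/64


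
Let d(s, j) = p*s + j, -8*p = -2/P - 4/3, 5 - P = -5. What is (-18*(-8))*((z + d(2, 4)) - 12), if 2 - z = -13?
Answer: 5316/5 ≈ 1063.2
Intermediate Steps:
P = 10 (P = 5 - 1*(-5) = 5 + 5 = 10)
p = 23/120 (p = -(-2/10 - 4/3)/8 = -(-2*1/10 - 4*1/3)/8 = -(-1/5 - 4/3)/8 = -1/8*(-23/15) = 23/120 ≈ 0.19167)
d(s, j) = j + 23*s/120 (d(s, j) = 23*s/120 + j = j + 23*s/120)
z = 15 (z = 2 - 1*(-13) = 2 + 13 = 15)
(-18*(-8))*((z + d(2, 4)) - 12) = (-18*(-8))*((15 + (4 + (23/120)*2)) - 12) = 144*((15 + (4 + 23/60)) - 12) = 144*((15 + 263/60) - 12) = 144*(1163/60 - 12) = 144*(443/60) = 5316/5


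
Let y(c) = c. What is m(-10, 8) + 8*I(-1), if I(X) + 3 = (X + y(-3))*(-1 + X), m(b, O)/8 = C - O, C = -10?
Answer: -104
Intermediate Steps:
m(b, O) = -80 - 8*O (m(b, O) = 8*(-10 - O) = -80 - 8*O)
I(X) = -3 + (-1 + X)*(-3 + X) (I(X) = -3 + (X - 3)*(-1 + X) = -3 + (-3 + X)*(-1 + X) = -3 + (-1 + X)*(-3 + X))
m(-10, 8) + 8*I(-1) = (-80 - 8*8) + 8*(-(-4 - 1)) = (-80 - 64) + 8*(-1*(-5)) = -144 + 8*5 = -144 + 40 = -104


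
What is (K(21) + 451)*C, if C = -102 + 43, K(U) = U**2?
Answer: -52628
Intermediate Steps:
C = -59
(K(21) + 451)*C = (21**2 + 451)*(-59) = (441 + 451)*(-59) = 892*(-59) = -52628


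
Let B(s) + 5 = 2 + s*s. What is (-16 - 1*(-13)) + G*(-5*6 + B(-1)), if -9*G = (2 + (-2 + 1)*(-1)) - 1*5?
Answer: -91/9 ≈ -10.111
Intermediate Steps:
B(s) = -3 + s² (B(s) = -5 + (2 + s*s) = -5 + (2 + s²) = -3 + s²)
G = 2/9 (G = -((2 + (-2 + 1)*(-1)) - 1*5)/9 = -((2 - 1*(-1)) - 5)/9 = -((2 + 1) - 5)/9 = -(3 - 5)/9 = -⅑*(-2) = 2/9 ≈ 0.22222)
(-16 - 1*(-13)) + G*(-5*6 + B(-1)) = (-16 - 1*(-13)) + 2*(-5*6 + (-3 + (-1)²))/9 = (-16 + 13) + 2*(-30 + (-3 + 1))/9 = -3 + 2*(-30 - 2)/9 = -3 + (2/9)*(-32) = -3 - 64/9 = -91/9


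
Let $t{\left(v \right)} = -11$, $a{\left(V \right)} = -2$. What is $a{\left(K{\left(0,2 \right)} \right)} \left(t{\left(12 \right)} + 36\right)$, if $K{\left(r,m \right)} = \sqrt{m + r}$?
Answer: $-50$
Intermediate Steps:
$a{\left(K{\left(0,2 \right)} \right)} \left(t{\left(12 \right)} + 36\right) = - 2 \left(-11 + 36\right) = \left(-2\right) 25 = -50$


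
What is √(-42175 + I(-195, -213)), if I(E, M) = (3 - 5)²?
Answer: I*√42171 ≈ 205.36*I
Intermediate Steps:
I(E, M) = 4 (I(E, M) = (-2)² = 4)
√(-42175 + I(-195, -213)) = √(-42175 + 4) = √(-42171) = I*√42171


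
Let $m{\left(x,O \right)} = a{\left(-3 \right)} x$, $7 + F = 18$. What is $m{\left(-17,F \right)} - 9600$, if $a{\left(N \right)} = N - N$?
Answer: $-9600$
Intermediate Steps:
$a{\left(N \right)} = 0$
$F = 11$ ($F = -7 + 18 = 11$)
$m{\left(x,O \right)} = 0$ ($m{\left(x,O \right)} = 0 x = 0$)
$m{\left(-17,F \right)} - 9600 = 0 - 9600 = -9600$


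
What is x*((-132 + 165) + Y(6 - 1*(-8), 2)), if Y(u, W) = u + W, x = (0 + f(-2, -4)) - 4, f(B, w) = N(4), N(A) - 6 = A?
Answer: 294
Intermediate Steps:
N(A) = 6 + A
f(B, w) = 10 (f(B, w) = 6 + 4 = 10)
x = 6 (x = (0 + 10) - 4 = 10 - 4 = 6)
Y(u, W) = W + u
x*((-132 + 165) + Y(6 - 1*(-8), 2)) = 6*((-132 + 165) + (2 + (6 - 1*(-8)))) = 6*(33 + (2 + (6 + 8))) = 6*(33 + (2 + 14)) = 6*(33 + 16) = 6*49 = 294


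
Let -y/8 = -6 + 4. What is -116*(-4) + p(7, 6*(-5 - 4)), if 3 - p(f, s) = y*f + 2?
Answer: 353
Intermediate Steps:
y = 16 (y = -8*(-6 + 4) = -8*(-2) = 16)
p(f, s) = 1 - 16*f (p(f, s) = 3 - (16*f + 2) = 3 - (2 + 16*f) = 3 + (-2 - 16*f) = 1 - 16*f)
-116*(-4) + p(7, 6*(-5 - 4)) = -116*(-4) + (1 - 16*7) = 464 + (1 - 112) = 464 - 111 = 353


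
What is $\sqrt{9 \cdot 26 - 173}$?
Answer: $\sqrt{61} \approx 7.8102$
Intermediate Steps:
$\sqrt{9 \cdot 26 - 173} = \sqrt{234 - 173} = \sqrt{61}$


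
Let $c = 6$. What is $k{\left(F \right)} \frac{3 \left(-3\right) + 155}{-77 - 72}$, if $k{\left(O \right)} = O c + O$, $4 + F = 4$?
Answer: $0$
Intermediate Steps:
$F = 0$ ($F = -4 + 4 = 0$)
$k{\left(O \right)} = 7 O$ ($k{\left(O \right)} = O 6 + O = 6 O + O = 7 O$)
$k{\left(F \right)} \frac{3 \left(-3\right) + 155}{-77 - 72} = 7 \cdot 0 \frac{3 \left(-3\right) + 155}{-77 - 72} = 0 \frac{-9 + 155}{-149} = 0 \cdot 146 \left(- \frac{1}{149}\right) = 0 \left(- \frac{146}{149}\right) = 0$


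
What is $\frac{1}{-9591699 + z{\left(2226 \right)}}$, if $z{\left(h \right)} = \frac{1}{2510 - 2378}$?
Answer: $- \frac{132}{1266104267} \approx -1.0426 \cdot 10^{-7}$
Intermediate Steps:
$z{\left(h \right)} = \frac{1}{132}$
$\frac{1}{-9591699 + z{\left(2226 \right)}} = \frac{1}{-9591699 + \frac{1}{132}} = \frac{1}{- \frac{1266104267}{132}} = - \frac{132}{1266104267}$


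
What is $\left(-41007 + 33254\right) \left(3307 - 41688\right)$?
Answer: $297567893$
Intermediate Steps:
$\left(-41007 + 33254\right) \left(3307 - 41688\right) = \left(-7753\right) \left(-38381\right) = 297567893$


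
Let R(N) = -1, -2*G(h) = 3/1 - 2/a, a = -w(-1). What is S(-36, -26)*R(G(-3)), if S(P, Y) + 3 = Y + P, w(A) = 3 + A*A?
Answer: 65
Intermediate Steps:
w(A) = 3 + A²
S(P, Y) = -3 + P + Y (S(P, Y) = -3 + (Y + P) = -3 + (P + Y) = -3 + P + Y)
a = -4 (a = -(3 + (-1)²) = -(3 + 1) = -1*4 = -4)
G(h) = -7/4 (G(h) = -(3/1 - 2/(-4))/2 = -(3*1 - 2*(-¼))/2 = -(3 + ½)/2 = -½*7/2 = -7/4)
S(-36, -26)*R(G(-3)) = (-3 - 36 - 26)*(-1) = -65*(-1) = 65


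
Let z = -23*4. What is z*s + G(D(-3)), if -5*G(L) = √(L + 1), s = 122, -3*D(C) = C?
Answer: -11224 - √2/5 ≈ -11224.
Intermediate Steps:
z = -92
D(C) = -C/3
G(L) = -√(1 + L)/5 (G(L) = -√(L + 1)/5 = -√(1 + L)/5)
z*s + G(D(-3)) = -92*122 - √(1 - ⅓*(-3))/5 = -11224 - √(1 + 1)/5 = -11224 - √2/5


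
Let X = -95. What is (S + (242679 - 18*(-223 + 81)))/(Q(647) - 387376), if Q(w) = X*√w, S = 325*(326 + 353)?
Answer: -180482352160/150054326201 + 44261450*√647/150054326201 ≈ -1.1953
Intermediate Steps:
S = 220675 (S = 325*679 = 220675)
Q(w) = -95*√w
(S + (242679 - 18*(-223 + 81)))/(Q(647) - 387376) = (220675 + (242679 - 18*(-223 + 81)))/(-95*√647 - 387376) = (220675 + (242679 - 18*(-142)))/(-387376 - 95*√647) = (220675 + (242679 + 2556))/(-387376 - 95*√647) = (220675 + 245235)/(-387376 - 95*√647) = 465910/(-387376 - 95*√647)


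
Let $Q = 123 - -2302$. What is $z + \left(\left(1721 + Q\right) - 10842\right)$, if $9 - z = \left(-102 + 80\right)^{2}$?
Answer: $-7171$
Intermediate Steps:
$z = -475$ ($z = 9 - \left(-102 + 80\right)^{2} = 9 - \left(-22\right)^{2} = 9 - 484 = -475$)
$Q = 2425$ ($Q = 123 + 2302 = 2425$)
$z + \left(\left(1721 + Q\right) - 10842\right) = -475 + \left(\left(1721 + 2425\right) - 10842\right) = -475 + \left(4146 - 10842\right) = -475 - 6696 = -7171$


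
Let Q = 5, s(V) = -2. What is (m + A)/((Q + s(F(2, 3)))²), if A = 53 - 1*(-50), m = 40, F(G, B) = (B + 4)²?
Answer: 143/9 ≈ 15.889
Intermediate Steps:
F(G, B) = (4 + B)²
A = 103 (A = 53 + 50 = 103)
(m + A)/((Q + s(F(2, 3)))²) = (40 + 103)/((5 - 2)²) = 143/3² = 143/9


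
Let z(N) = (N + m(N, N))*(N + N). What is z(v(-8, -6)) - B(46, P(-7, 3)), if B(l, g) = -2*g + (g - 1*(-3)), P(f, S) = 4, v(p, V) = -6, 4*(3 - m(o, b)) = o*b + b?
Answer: 127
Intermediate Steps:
m(o, b) = 3 - b/4 - b*o/4 (m(o, b) = 3 - (o*b + b)/4 = 3 - (b*o + b)/4 = 3 - (b + b*o)/4 = 3 + (-b/4 - b*o/4) = 3 - b/4 - b*o/4)
B(l, g) = 3 - g (B(l, g) = -2*g + (g + 3) = -2*g + (3 + g) = 3 - g)
z(N) = 2*N*(3 - N²/4 + 3*N/4) (z(N) = (N + (3 - N/4 - N*N/4))*(N + N) = (N + (3 - N/4 - N²/4))*(2*N) = (3 - N²/4 + 3*N/4)*(2*N) = 2*N*(3 - N²/4 + 3*N/4))
z(v(-8, -6)) - B(46, P(-7, 3)) = (½)*(-6)*(12 - 1*(-6)² + 3*(-6)) - (3 - 1*4) = (½)*(-6)*(12 - 1*36 - 18) - (3 - 4) = (½)*(-6)*(12 - 36 - 18) - 1*(-1) = (½)*(-6)*(-42) + 1 = 126 + 1 = 127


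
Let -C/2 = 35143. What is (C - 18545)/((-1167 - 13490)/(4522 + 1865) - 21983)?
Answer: 2688927/665498 ≈ 4.0405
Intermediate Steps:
C = -70286 (C = -2*35143 = -70286)
(C - 18545)/((-1167 - 13490)/(4522 + 1865) - 21983) = (-70286 - 18545)/((-1167 - 13490)/(4522 + 1865) - 21983) = -88831/(-14657/6387 - 21983) = -88831/(-140420078/6387) = -88831*(-6387/140420078) = 2688927/665498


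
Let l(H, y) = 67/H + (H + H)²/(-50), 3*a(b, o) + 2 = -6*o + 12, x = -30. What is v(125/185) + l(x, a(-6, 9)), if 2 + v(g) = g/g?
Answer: -2257/30 ≈ -75.233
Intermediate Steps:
a(b, o) = 10/3 - 2*o (a(b, o) = -⅔ + (-6*o + 12)/3 = -⅔ + (12 - 6*o)/3 = -⅔ + (4 - 2*o) = 10/3 - 2*o)
v(g) = -1 (v(g) = -2 + g/g = -2 + 1 = -1)
l(H, y) = 67/H - 2*H²/25 (l(H, y) = 67/H + (2*H)²*(-1/50) = 67/H + (4*H²)*(-1/50) = 67/H - 2*H²/25)
v(125/185) + l(x, a(-6, 9)) = -1 + (1/25)*(1675 - 2*(-30)³)/(-30) = -1 + (1/25)*(-1/30)*(1675 - 2*(-27000)) = -1 + (1/25)*(-1/30)*(1675 + 54000) = -1 + (1/25)*(-1/30)*55675 = -1 - 2227/30 = -2257/30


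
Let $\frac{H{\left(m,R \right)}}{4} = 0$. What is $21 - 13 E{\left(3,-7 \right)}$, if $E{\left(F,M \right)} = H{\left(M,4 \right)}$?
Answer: $21$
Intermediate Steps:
$H{\left(m,R \right)} = 0$ ($H{\left(m,R \right)} = 4 \cdot 0 = 0$)
$E{\left(F,M \right)} = 0$
$21 - 13 E{\left(3,-7 \right)} = 21 - 0 = 21 + 0 = 21$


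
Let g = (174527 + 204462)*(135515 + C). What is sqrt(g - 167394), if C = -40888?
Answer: sqrt(35862424709) ≈ 1.8937e+5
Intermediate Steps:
g = 35862592103 (g = (174527 + 204462)*(135515 - 40888) = 378989*94627 = 35862592103)
sqrt(g - 167394) = sqrt(35862592103 - 167394) = sqrt(35862424709)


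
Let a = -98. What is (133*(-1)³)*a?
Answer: 13034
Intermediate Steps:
(133*(-1)³)*a = (133*(-1)³)*(-98) = (133*(-1))*(-98) = -133*(-98) = 13034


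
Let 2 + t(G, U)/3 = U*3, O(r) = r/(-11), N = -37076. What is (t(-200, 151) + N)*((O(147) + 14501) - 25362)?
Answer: 4273113814/11 ≈ 3.8846e+8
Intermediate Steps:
O(r) = -r/11 (O(r) = r*(-1/11) = -r/11)
t(G, U) = -6 + 9*U (t(G, U) = -6 + 3*(U*3) = -6 + 3*(3*U) = -6 + 9*U)
(t(-200, 151) + N)*((O(147) + 14501) - 25362) = ((-6 + 9*151) - 37076)*((-1/11*147 + 14501) - 25362) = ((-6 + 1359) - 37076)*((-147/11 + 14501) - 25362) = (1353 - 37076)*(159364/11 - 25362) = -35723*(-119618/11) = 4273113814/11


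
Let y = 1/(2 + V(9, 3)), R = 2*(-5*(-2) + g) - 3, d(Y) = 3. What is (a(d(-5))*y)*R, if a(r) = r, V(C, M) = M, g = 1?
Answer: 57/5 ≈ 11.400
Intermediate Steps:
R = 19 (R = 2*(-5*(-2) + 1) - 3 = 2*(10 + 1) - 3 = 2*11 - 3 = 22 - 3 = 19)
y = ⅕ (y = 1/(2 + 3) = 1/5 = ⅕ ≈ 0.20000)
(a(d(-5))*y)*R = (3*(⅕))*19 = (⅗)*19 = 57/5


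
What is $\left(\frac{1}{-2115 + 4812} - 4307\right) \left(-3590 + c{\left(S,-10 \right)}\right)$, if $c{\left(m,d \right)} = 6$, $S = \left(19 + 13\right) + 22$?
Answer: $\frac{41631665152}{2697} \approx 1.5436 \cdot 10^{7}$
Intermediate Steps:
$S = 54$ ($S = 32 + 22 = 54$)
$\left(\frac{1}{-2115 + 4812} - 4307\right) \left(-3590 + c{\left(S,-10 \right)}\right) = \left(\frac{1}{-2115 + 4812} - 4307\right) \left(-3590 + 6\right) = \left(\frac{1}{2697} - 4307\right) \left(-3584\right) = \left(- \frac{11615978}{2697}\right) \left(-3584\right) = \frac{41631665152}{2697}$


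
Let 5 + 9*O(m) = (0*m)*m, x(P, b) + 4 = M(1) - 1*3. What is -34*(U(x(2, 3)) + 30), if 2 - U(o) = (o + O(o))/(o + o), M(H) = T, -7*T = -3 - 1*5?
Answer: -394604/369 ≈ -1069.4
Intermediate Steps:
T = 8/7 (T = -(-3 - 1*5)/7 = -(-3 - 5)/7 = -1/7*(-8) = 8/7 ≈ 1.1429)
M(H) = 8/7
x(P, b) = -41/7 (x(P, b) = -4 + (8/7 - 1*3) = -4 + (8/7 - 3) = -4 - 13/7 = -41/7)
O(m) = -5/9 (O(m) = -5/9 + ((0*m)*m)/9 = -5/9 + (0*m)/9 = -5/9 + (1/9)*0 = -5/9 + 0 = -5/9)
U(o) = 2 - (-5/9 + o)/(2*o) (U(o) = 2 - (o - 5/9)/(o + o) = 2 - (-5/9 + o)/(2*o))
-34*(U(x(2, 3)) + 30) = -34*((5 + 27*(-41/7))/(18*(-41/7)) + 30) = -34*((1/18)*(-7/41)*(5 - 1107/7) + 30) = -34*((1/18)*(-7/41)*(-1072/7) + 30) = -34*(536/369 + 30) = -34*11606/369 = -394604/369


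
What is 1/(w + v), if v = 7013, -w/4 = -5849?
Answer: 1/30409 ≈ 3.2885e-5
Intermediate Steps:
w = 23396 (w = -4*(-5849) = 23396)
1/(w + v) = 1/(23396 + 7013) = 1/30409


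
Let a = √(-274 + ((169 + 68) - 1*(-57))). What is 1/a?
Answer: √5/10 ≈ 0.22361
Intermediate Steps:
a = 2*√5 (a = √(-274 + (237 + 57)) = √(-274 + 294) = √20 = 2*√5 ≈ 4.4721)
1/a = 1/(2*√5) = √5/10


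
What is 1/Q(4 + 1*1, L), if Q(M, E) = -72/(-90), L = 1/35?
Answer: 5/4 ≈ 1.2500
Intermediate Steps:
L = 1/35 ≈ 0.028571
Q(M, E) = ⅘ (Q(M, E) = -72*(-1/90) = ⅘)
1/Q(4 + 1*1, L) = 1/(⅘) = 5/4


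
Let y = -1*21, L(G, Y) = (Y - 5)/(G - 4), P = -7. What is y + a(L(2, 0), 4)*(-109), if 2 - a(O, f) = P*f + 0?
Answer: -3291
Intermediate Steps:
L(G, Y) = (-5 + Y)/(-4 + G)
a(O, f) = 2 + 7*f (a(O, f) = 2 - (-7*f + 0) = 2 - (-7)*f = 2 + 7*f)
y = -21
y + a(L(2, 0), 4)*(-109) = -21 + (2 + 7*4)*(-109) = -21 + (2 + 28)*(-109) = -21 + 30*(-109) = -21 - 3270 = -3291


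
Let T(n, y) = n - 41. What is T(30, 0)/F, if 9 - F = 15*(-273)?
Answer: -11/4104 ≈ -0.0026803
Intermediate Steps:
T(n, y) = -41 + n
F = 4104 (F = 9 - 15*(-273) = 9 - 1*(-4095) = 9 + 4095 = 4104)
T(30, 0)/F = (-41 + 30)/4104 = -11*1/4104 = -11/4104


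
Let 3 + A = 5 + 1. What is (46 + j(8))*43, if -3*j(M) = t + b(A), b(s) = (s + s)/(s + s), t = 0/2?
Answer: 5891/3 ≈ 1963.7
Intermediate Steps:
A = 3 (A = -3 + (5 + 1) = -3 + 6 = 3)
t = 0 (t = 0*(½) = 0)
b(s) = 1 (b(s) = (2*s)/((2*s)) = (2*s)*(1/(2*s)) = 1)
j(M) = -⅓ (j(M) = -(0 + 1)/3 = -⅓*1 = -⅓)
(46 + j(8))*43 = (46 - ⅓)*43 = (137/3)*43 = 5891/3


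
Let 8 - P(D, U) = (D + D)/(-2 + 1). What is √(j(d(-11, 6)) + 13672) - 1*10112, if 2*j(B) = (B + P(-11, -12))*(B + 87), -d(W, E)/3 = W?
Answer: -10112 + 46*√7 ≈ -9990.3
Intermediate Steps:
d(W, E) = -3*W
P(D, U) = 8 + 2*D (P(D, U) = 8 - (D + D)/(-2 + 1) = 8 - 2*D/(-1) = 8 - 2*D*(-1) = 8 - (-2)*D = 8 + 2*D)
j(B) = (-14 + B)*(87 + B)/2 (j(B) = ((B + (8 + 2*(-11)))*(B + 87))/2 = ((B + (8 - 22))*(87 + B))/2 = ((B - 14)*(87 + B))/2 = ((-14 + B)*(87 + B))/2 = (-14 + B)*(87 + B)/2)
√(j(d(-11, 6)) + 13672) - 1*10112 = √((-609 + (-3*(-11))²/2 + 73*(-3*(-11))/2) + 13672) - 1*10112 = √((-609 + (½)*33² + (73/2)*33) + 13672) - 10112 = √((-609 + (½)*1089 + 2409/2) + 13672) - 10112 = √((-609 + 1089/2 + 2409/2) + 13672) - 10112 = √(1140 + 13672) - 10112 = √14812 - 10112 = 46*√7 - 10112 = -10112 + 46*√7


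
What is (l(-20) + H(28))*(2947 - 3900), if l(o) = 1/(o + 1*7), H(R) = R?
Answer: -345939/13 ≈ -26611.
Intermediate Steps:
l(o) = 1/(7 + o) (l(o) = 1/(o + 7) = 1/(7 + o))
(l(-20) + H(28))*(2947 - 3900) = (1/(7 - 20) + 28)*(2947 - 3900) = (1/(-13) + 28)*(-953) = (-1/13 + 28)*(-953) = (363/13)*(-953) = -345939/13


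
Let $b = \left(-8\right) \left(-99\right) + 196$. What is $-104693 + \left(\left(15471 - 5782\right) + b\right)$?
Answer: $-94016$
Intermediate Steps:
$b = 988$ ($b = 792 + 196 = 988$)
$-104693 + \left(\left(15471 - 5782\right) + b\right) = -104693 + \left(\left(15471 - 5782\right) + 988\right) = -104693 + \left(9689 + 988\right) = -104693 + 10677 = -94016$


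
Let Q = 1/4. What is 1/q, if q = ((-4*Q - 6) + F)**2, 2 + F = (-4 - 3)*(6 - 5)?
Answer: 1/256 ≈ 0.0039063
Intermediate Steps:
Q = 1/4 ≈ 0.25000
F = -9 (F = -2 + (-4 - 3)*(6 - 5) = -2 - 7*1 = -2 - 7 = -9)
q = 256 (q = ((-4*1/4 - 6) - 9)**2 = ((-1 - 6) - 9)**2 = (-7 - 9)**2 = (-16)**2 = 256)
1/q = 1/256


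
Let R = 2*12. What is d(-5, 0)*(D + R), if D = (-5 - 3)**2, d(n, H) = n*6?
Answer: -2640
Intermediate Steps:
d(n, H) = 6*n
D = 64 (D = (-8)**2 = 64)
R = 24
d(-5, 0)*(D + R) = (6*(-5))*(64 + 24) = -30*88 = -2640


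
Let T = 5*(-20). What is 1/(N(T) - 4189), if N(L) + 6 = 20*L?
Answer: -1/6195 ≈ -0.00016142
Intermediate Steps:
T = -100
N(L) = -6 + 20*L
1/(N(T) - 4189) = 1/((-6 + 20*(-100)) - 4189) = 1/((-6 - 2000) - 4189) = 1/(-2006 - 4189) = 1/(-6195) = -1/6195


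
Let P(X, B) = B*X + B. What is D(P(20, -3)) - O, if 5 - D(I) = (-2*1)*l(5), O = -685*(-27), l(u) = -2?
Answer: -18494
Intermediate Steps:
O = 18495
P(X, B) = B + B*X
D(I) = 1 (D(I) = 5 - (-2*1)*(-2) = 5 - (-2)*(-2) = 5 - 1*4 = 5 - 4 = 1)
D(P(20, -3)) - O = 1 - 1*18495 = 1 - 18495 = -18494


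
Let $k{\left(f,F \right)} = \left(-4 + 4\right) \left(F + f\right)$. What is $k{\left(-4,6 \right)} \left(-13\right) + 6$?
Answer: $6$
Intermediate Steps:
$k{\left(f,F \right)} = 0$ ($k{\left(f,F \right)} = 0 \left(F + f\right) = 0$)
$k{\left(-4,6 \right)} \left(-13\right) + 6 = 0 \left(-13\right) + 6 = 0 + 6 = 6$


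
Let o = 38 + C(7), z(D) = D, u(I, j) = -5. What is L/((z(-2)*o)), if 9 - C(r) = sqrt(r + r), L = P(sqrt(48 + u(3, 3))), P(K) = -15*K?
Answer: 3*sqrt(602)/878 + 141*sqrt(43)/878 ≈ 1.1369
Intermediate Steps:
L = -15*sqrt(43) (L = -15*sqrt(48 - 5) = -15*sqrt(43) ≈ -98.362)
C(r) = 9 - sqrt(2)*sqrt(r) (C(r) = 9 - sqrt(r + r) = 9 - sqrt(2*r) = 9 - sqrt(2)*sqrt(r))
o = 47 - sqrt(14) (o = 38 + (9 - sqrt(2)*sqrt(7)) = 38 + (9 - sqrt(14)) = 47 - sqrt(14) ≈ 43.258)
L/((z(-2)*o)) = (-15*sqrt(43))/((-2*(47 - sqrt(14)))) = (-15*sqrt(43))/(-94 + 2*sqrt(14)) = -15*sqrt(43)/(-94 + 2*sqrt(14))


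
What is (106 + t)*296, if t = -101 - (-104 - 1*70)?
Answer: 52984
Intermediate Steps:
t = 73 (t = -101 - (-104 - 70) = -101 - 1*(-174) = -101 + 174 = 73)
(106 + t)*296 = (106 + 73)*296 = 179*296 = 52984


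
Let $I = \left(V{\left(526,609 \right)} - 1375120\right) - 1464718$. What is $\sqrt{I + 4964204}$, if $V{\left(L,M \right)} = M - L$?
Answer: $\sqrt{2124449} \approx 1457.5$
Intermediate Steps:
$I = -2839755$ ($I = \left(\left(609 - 526\right) - 1375120\right) - 1464718 = \left(83 - 1375120\right) - 1464718 = -1375037 - 1464718 = -2839755$)
$\sqrt{I + 4964204} = \sqrt{-2839755 + 4964204} = \sqrt{2124449}$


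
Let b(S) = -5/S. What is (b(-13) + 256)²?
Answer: 11108889/169 ≈ 65733.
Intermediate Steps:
(b(-13) + 256)² = (-5/(-13) + 256)² = (-5*(-1/13) + 256)² = (5/13 + 256)² = (3333/13)² = 11108889/169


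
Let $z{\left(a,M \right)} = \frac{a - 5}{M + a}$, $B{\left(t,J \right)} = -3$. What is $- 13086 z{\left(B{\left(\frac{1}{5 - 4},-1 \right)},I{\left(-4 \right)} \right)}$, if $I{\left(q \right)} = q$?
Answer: $- \frac{104688}{7} \approx -14955.0$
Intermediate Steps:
$z{\left(a,M \right)} = \frac{-5 + a}{M + a}$
$- 13086 z{\left(B{\left(\frac{1}{5 - 4},-1 \right)},I{\left(-4 \right)} \right)} = - 13086 \frac{-5 - 3}{-4 - 3} = - 13086 \frac{1}{-7} \left(-8\right) = - 13086 \left(\left(- \frac{1}{7}\right) \left(-8\right)\right) = \left(-13086\right) \frac{8}{7} = - \frac{104688}{7}$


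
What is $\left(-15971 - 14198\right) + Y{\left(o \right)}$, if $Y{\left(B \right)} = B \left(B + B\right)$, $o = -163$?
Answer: $22969$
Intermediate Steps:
$Y{\left(B \right)} = 2 B^{2}$ ($Y{\left(B \right)} = B 2 B = 2 B^{2}$)
$\left(-15971 - 14198\right) + Y{\left(o \right)} = \left(-15971 - 14198\right) + 2 \left(-163\right)^{2} = -30169 + 2 \cdot 26569 = -30169 + 53138 = 22969$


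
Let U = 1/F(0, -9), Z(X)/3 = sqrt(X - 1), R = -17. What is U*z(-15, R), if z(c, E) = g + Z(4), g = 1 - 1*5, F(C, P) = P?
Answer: 4/9 - sqrt(3)/3 ≈ -0.13291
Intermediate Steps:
g = -4 (g = 1 - 5 = -4)
Z(X) = 3*sqrt(-1 + X) (Z(X) = 3*sqrt(X - 1) = 3*sqrt(-1 + X))
z(c, E) = -4 + 3*sqrt(3) (z(c, E) = -4 + 3*sqrt(-1 + 4) = -4 + 3*sqrt(3))
U = -1/9 (U = 1/(-9) = -1/9 ≈ -0.11111)
U*z(-15, R) = -(-4 + 3*sqrt(3))/9 = 4/9 - sqrt(3)/3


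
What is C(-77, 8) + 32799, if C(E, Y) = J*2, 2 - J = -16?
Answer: 32835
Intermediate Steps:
J = 18 (J = 2 - 1*(-16) = 2 + 16 = 18)
C(E, Y) = 36 (C(E, Y) = 18*2 = 36)
C(-77, 8) + 32799 = 36 + 32799 = 32835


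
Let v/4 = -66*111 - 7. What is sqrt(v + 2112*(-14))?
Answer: 10*I*sqrt(589) ≈ 242.69*I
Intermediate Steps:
v = -29332 (v = 4*(-66*111 - 7) = 4*(-7326 - 7) = 4*(-7333) = -29332)
sqrt(v + 2112*(-14)) = sqrt(-29332 + 2112*(-14)) = sqrt(-29332 - 29568) = sqrt(-58900) = 10*I*sqrt(589)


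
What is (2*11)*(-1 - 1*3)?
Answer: -88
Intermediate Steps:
(2*11)*(-1 - 1*3) = 22*(-1 - 3) = 22*(-4) = -88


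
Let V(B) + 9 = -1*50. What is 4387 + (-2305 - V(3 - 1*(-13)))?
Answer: 2141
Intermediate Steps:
V(B) = -59 (V(B) = -9 - 1*50 = -9 - 50 = -59)
4387 + (-2305 - V(3 - 1*(-13))) = 4387 + (-2305 - 1*(-59)) = 4387 + (-2305 + 59) = 4387 - 2246 = 2141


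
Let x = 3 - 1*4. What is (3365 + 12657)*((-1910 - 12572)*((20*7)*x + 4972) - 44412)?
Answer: -1121883447592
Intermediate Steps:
x = -1 (x = 3 - 4 = -1)
(3365 + 12657)*((-1910 - 12572)*((20*7)*x + 4972) - 44412) = (3365 + 12657)*((-1910 - 12572)*((20*7)*(-1) + 4972) - 44412) = 16022*(-14482*(140*(-1) + 4972) - 44412) = 16022*(-14482*(-140 + 4972) - 44412) = 16022*(-14482*4832 - 44412) = 16022*(-69977024 - 44412) = 16022*(-70021436) = -1121883447592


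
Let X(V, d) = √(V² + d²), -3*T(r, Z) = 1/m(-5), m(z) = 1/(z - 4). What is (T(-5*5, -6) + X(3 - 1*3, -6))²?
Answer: 81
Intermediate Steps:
m(z) = 1/(-4 + z)
T(r, Z) = 3 (T(r, Z) = -1/(3*(1/(-4 - 5))) = -1/(3*(1/(-9))) = -1/(3*(-⅑)) = -⅓*(-9) = 3)
(T(-5*5, -6) + X(3 - 1*3, -6))² = (3 + √((3 - 1*3)² + (-6)²))² = (3 + √((3 - 3)² + 36))² = (3 + √(0² + 36))² = (3 + √(0 + 36))² = (3 + √36)² = (3 + 6)² = 9² = 81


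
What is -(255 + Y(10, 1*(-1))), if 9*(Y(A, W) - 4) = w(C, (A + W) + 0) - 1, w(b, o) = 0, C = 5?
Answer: -2330/9 ≈ -258.89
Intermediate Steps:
Y(A, W) = 35/9 (Y(A, W) = 4 + (0 - 1)/9 = 4 + (⅑)*(-1) = 4 - ⅑ = 35/9)
-(255 + Y(10, 1*(-1))) = -(255 + 35/9) = -1*2330/9 = -2330/9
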